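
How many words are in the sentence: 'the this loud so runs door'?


Counting words by splitting on spaces:
  Word 1: 'the'
  Word 2: 'this'
  Word 3: 'loud'
  Word 4: 'so'
  Word 5: 'runs'
  Word 6: 'door'
Total words: 6

6


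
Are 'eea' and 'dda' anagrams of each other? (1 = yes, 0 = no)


Sort characters of 'eea': 'aee'
Sort characters of 'dda': 'add'
Sorted forms differ -> they are NOT anagrams
Result: 0

0


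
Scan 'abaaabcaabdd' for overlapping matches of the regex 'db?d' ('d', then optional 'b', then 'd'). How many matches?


Pattern: db?d means 'd', then optional 'b', then 'd'.
Scanning 'abaaabcaabdd' position-by-position:
  Pos 0: window 'aba' -> no
  Pos 1: window 'baa' -> no
  Pos 2: window 'aaa' -> no
  Pos 3: window 'aab' -> no
  Pos 4: window 'abc' -> no
  Pos 5: window 'bca' -> no
  Pos 6: window 'caa' -> no
  Pos 7: window 'aab' -> no
  Pos 8: window 'abd' -> no
  Pos 9: window 'bdd' -> no
  Pos 10: window 'dd' -> MATCH
  Pos 11: window 'd' -> no
Total matches: 1

1


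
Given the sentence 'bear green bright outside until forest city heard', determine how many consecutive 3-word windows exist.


Word trigrams from [8] words:
  Trigram 1: (bear green bright)
  Trigram 2: (green bright outside)
  Trigram 3: (bright outside until)
  Trigram 4: (outside until forest)
  Trigram 5: (until forest city)
  Trigram 6: (forest city heard)
Total word trigrams: 8 - 2 = 6

6


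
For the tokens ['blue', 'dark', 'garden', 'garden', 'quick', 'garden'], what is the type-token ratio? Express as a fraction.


Tokens: 6
Unique types: ('blue', 'dark', 'garden', 'quick') = 4
TTR = 4/6
Simplify: divide both by 2 -> 2/3
TTR = 2/3

2/3


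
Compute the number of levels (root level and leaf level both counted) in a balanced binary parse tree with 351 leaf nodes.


In a balanced binary tree with n leaves the deepest leaf is ceil(log2(n)) edges below the root,
so counting node levels inclusive of root and leaves gives ceil(log2(n)) + 1 levels.
log2(351) = 8.4553
ceil(8.4553) = 9
levels = 9 + 1 = 10

10


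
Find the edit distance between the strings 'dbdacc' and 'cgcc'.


Building DP table for s1='dbdacc' (len 6) and s2='cgcc' (len 4):
       c  g  c  c
    0  1  2  3  4
  d 1  1  2  3  4
  b 2  2  2  3  4
  d 3  3  3  3  4
  a 4  4  4  4  4
  c 5  4  5  4  4
  c 6  5  5  5  4
Edit distance = dp[6][4] = 4

4


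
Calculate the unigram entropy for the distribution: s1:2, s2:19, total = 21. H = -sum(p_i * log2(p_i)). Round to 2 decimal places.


Computing entropy H = -sum(p_i * log2(p_i)):
  s1: p = 2/21 = 0.0952, -p*log2(p) = 0.3231
  s2: p = 19/21 = 0.9048, -p*log2(p) = 0.1306
H = sum of terms = 0.4537
Rounded to 2 decimals: 0.45

0.45


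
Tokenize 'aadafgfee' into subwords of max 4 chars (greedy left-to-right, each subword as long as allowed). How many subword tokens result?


'aadafgfee' has 9 characters.
Chunking with max size 4:
  Chunk 1: 'aada' (positions 0-3)
  Chunk 2: 'fgfe' (positions 4-7)
  Chunk 3: 'e' (positions 8-8)
Total chunks: ceil(9 / 4) = 3

3


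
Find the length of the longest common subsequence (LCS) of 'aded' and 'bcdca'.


DP table for LCS of 'aded' and 'bcdca':
       b  c  d  c  a
    0  0  0  0  0  0
  a 0  0  0  0  0  1
  d 0  0  0  1  1  1
  e 0  0  0  1  1  1
  d 0  0  0  1  1  1
LCS: 'a'
LCS length = 1

1


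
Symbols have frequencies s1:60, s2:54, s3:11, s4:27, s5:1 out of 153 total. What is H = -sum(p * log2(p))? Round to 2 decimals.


Computing entropy H = -sum(p_i * log2(p_i)):
  s1: p = 60/153 = 0.3922, -p*log2(p) = 0.5296
  s2: p = 54/153 = 0.3529, -p*log2(p) = 0.5303
  s3: p = 11/153 = 0.0719, -p*log2(p) = 0.2731
  s4: p = 27/153 = 0.1765, -p*log2(p) = 0.4416
  s5: p = 1/153 = 0.0065, -p*log2(p) = 0.0474
H = sum of terms = 1.8220
Rounded to 2 decimals: 1.82

1.82


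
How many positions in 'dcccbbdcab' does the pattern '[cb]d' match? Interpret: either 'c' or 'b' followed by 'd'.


Pattern: [cb]d means either 'c' or 'b' followed by 'd'.
Scanning 'dcccbbdcab' position-by-position:
  Pos 0: window 'dc' -> no
  Pos 1: window 'cc' -> no
  Pos 2: window 'cc' -> no
  Pos 3: window 'cb' -> no
  Pos 4: window 'bb' -> no
  Pos 5: window 'bd' -> MATCH
  Pos 6: window 'dc' -> no
  Pos 7: window 'ca' -> no
  Pos 8: window 'ab' -> no
  Pos 9: window 'b' -> no
Total matches: 1

1


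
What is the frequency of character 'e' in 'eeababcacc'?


Scanning 'eeababcacc' for 'e':
  Position 0: 'e' -> MATCH (count: 1)
  Position 1: 'e' -> MATCH (count: 2)
Total occurrences of 'e': 2

2


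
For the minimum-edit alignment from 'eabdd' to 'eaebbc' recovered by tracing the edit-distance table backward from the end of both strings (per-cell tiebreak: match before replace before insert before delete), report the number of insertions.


Edit distance = 3. Backtracking from cell (5, 6) with preference match > replace > insert > delete,
then listing the resulting alignment 'eabdd' -> 'eaebbc' left to right:
  Step 1: keep 'e'
  Step 2: keep 'a'
  Step 3: insert 'e' [insertion #1]
  Step 4: keep 'b'
  Step 5: replace d->b
  Step 6: replace d->c
Total insertions: 1

1


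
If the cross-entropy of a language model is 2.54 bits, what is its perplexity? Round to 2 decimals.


Perplexity formula: PP = 2^H
H = 2.54
PP = 2^2.54
Decompose: 2^2.54 = 2^2 * 2^0.54
2^2 = 4, 2^0.54 ~ 1.4539725
PP ~ 4 * 1.4539725 = 5.8158900
Rounded to 2 decimals: 5.82

5.82


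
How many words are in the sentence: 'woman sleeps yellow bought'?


Counting words by splitting on spaces:
  Word 1: 'woman'
  Word 2: 'sleeps'
  Word 3: 'yellow'
  Word 4: 'bought'
Total words: 4

4


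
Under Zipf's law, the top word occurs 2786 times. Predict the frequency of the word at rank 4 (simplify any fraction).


Zipf's law: freq(rank) = f1 / rank
f1 = 2786, rank = 4
freq = 2786 / 4
GCD(2786, 4) = 2
Simplified: 1393/2

1393/2


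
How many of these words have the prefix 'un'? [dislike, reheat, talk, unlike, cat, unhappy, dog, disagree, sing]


Checking each word for prefix 'un':
  'dislike' -> no (count: 0)
  'reheat' -> no (count: 0)
  'talk' -> no (count: 0)
  'unlike' -> YES, starts with 'un' (count: 1)
  'cat' -> no (count: 1)
  'unhappy' -> YES, starts with 'un' (count: 2)
  'dog' -> no (count: 2)
  'disagree' -> no (count: 2)
  'sing' -> no (count: 2)
Total with prefix 'un': 2

2


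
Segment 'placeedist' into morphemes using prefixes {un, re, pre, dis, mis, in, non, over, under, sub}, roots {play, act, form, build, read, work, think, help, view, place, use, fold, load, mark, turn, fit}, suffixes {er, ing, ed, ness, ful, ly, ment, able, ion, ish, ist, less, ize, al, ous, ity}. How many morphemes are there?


Segmenting 'placeedist' against the inventory:
  'place' -> root (morpheme 1)
  'ed' -> suffix (morpheme 2)
  'ist' -> suffix (morpheme 3)
Total morphemes: 3

3


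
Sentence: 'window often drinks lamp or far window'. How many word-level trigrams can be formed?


Word trigrams from [7] words:
  Trigram 1: (window often drinks)
  Trigram 2: (often drinks lamp)
  Trigram 3: (drinks lamp or)
  Trigram 4: (lamp or far)
  Trigram 5: (or far window)
Total word trigrams: 7 - 2 = 5

5


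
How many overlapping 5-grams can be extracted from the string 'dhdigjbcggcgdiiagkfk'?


String 'dhdigjbcggcgdiiagkfk' has length L = 20.
Number of overlapping n-grams = L - n + 1
Substituting: 20 - 5 + 1 = 16

16


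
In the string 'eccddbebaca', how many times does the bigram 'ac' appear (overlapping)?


Scanning 'eccddbebaca' for bigram 'ac':
  Position 0: 'ec' -> no
  Position 1: 'cc' -> no
  Position 2: 'cd' -> no
  Position 3: 'dd' -> no
  Position 4: 'db' -> no
  Position 5: 'be' -> no
  Position 6: 'eb' -> no
  Position 7: 'ba' -> no
  Position 8: 'ac' -> MATCH
  Position 9: 'ca' -> no
Total matches: 1

1


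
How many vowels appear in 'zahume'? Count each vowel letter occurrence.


Scanning each character of 'zahume':
  Position 1: 'z' -> consonant (running count: 0)
  Position 2: 'a' -> vowel (running count: 1)
  Position 3: 'h' -> consonant (running count: 1)
  Position 4: 'u' -> vowel (running count: 2)
  Position 5: 'm' -> consonant (running count: 2)
  Position 6: 'e' -> vowel (running count: 3)
Total vowels: 3

3


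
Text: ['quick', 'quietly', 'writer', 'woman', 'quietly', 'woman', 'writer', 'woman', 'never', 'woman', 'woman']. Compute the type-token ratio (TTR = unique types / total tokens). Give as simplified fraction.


Tokens: 11
Unique types: ('never', 'quick', 'quietly', 'woman', 'writer') = 5
TTR = 5/11
Already in lowest terms.

5/11


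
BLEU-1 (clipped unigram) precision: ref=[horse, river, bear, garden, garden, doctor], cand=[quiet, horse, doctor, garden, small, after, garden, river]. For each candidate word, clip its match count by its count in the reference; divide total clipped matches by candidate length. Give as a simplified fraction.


Reference word counts: {'bear': 1, 'doctor': 1, 'garden': 2, 'horse': 1, 'river': 1}
Checking each candidate word (with clipping):
  'quiet' -> not in reference -> no match (matches: 0)
  'horse' -> in reference (ref count 1, used 1/1) -> match (matches: 1)
  'doctor' -> in reference (ref count 1, used 1/1) -> match (matches: 2)
  'garden' -> in reference (ref count 2, used 1/2) -> match (matches: 3)
  'small' -> not in reference -> no match (matches: 3)
  'after' -> not in reference -> no match (matches: 3)
  'garden' -> in reference (ref count 2, used 2/2) -> match (matches: 4)
  'river' -> in reference (ref count 1, used 1/1) -> match (matches: 5)
Clipped matches: 5, Candidate length: 8
Precision = 5/8

5/8


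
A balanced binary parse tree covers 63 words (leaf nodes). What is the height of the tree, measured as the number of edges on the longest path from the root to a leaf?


In a balanced binary tree with n leaves the deepest leaf is ceil(log2(n)) edges below the root.
log2(63) = 5.9773
ceil(5.9773) = 6
height (edges) = 6

6


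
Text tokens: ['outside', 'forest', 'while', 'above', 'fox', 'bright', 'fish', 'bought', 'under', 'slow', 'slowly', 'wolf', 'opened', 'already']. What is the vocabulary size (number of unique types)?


Listing all tokens and tracking unique types:
  Token 1: 'outside' -> NEW (unique so far: 1)
  Token 2: 'forest' -> NEW (unique so far: 2)
  Token 3: 'while' -> NEW (unique so far: 3)
  Token 4: 'above' -> NEW (unique so far: 4)
  Token 5: 'fox' -> NEW (unique so far: 5)
  Token 6: 'bright' -> NEW (unique so far: 6)
  Token 7: 'fish' -> NEW (unique so far: 7)
  Token 8: 'bought' -> NEW (unique so far: 8)
  Token 9: 'under' -> NEW (unique so far: 9)
  Token 10: 'slow' -> NEW (unique so far: 10)
  Token 11: 'slowly' -> NEW (unique so far: 11)
  Token 12: 'wolf' -> NEW (unique so far: 12)
  Token 13: 'opened' -> NEW (unique so far: 13)
  Token 14: 'already' -> NEW (unique so far: 14)
Unique types: ('above', 'already', 'bought', 'bright', 'fish', 'forest', 'fox', 'opened', 'outside', 'slow', 'slowly', 'under', 'while', 'wolf')
Vocabulary size: 14

14


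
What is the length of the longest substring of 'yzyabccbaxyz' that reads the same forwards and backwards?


Scanning 'yzyabccbaxyz' for palindromic substrings.
Substring at positions 3-8: 'abccba'.
Check: reverse('abccba') = 'abccba' -> palindrome confirmed.
Neighbouring characters ('y' / 'x') break symmetry, so it cannot extend further.
No longer palindromic substring exists; longest length = 6

6


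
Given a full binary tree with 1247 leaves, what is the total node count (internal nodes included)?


Leaf nodes (terminals): 1247
Internal nodes = n - 1 = 1247 - 1 = 1246
Total = leaves + internal = 1247 + 1246 = 2493

2493


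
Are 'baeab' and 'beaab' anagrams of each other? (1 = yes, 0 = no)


Sort characters of 'baeab': 'aabbe'
Sort characters of 'beaab': 'aabbe'
Sorted forms match -> they ARE anagrams
Result: 1

1


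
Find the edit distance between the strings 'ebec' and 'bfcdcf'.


Building DP table for s1='ebec' (len 4) and s2='bfcdcf' (len 6):
       b  f  c  d  c  f
    0  1  2  3  4  5  6
  e 1  1  2  3  4  5  6
  b 2  1  2  3  4  5  6
  e 3  2  2  3  4  5  6
  c 4  3  3  2  3  4  5
Edit distance = dp[4][6] = 5

5


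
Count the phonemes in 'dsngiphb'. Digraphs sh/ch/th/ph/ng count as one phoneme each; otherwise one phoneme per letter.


Parsing 'dsngiphb' greedily, digraphs first:
  'd' -> consonant phoneme (phonemes so far: 1)
  's' -> consonant phoneme (phonemes so far: 2)
  'ng' -> digraph (1 consonant phoneme) (phonemes so far: 3)
  'i' -> vowel phoneme (phonemes so far: 4)
  'ph' -> digraph (1 consonant phoneme) (phonemes so far: 5)
  'b' -> consonant phoneme (phonemes so far: 6)
Total phonemes: 6

6


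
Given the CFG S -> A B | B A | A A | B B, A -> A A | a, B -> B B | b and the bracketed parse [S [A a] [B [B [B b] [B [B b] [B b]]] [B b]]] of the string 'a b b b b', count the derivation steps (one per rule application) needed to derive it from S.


Every bracketed nonterminal node [X ...] in the tree is produced by exactly one rule application.
Reading the tree off as a leftmost derivation:
  Step 1: S  =>  A B   (applied S -> A B)
  Step 2: A B  =>  a B   (applied A -> a)
  Step 3: a B  =>  a B B   (applied B -> B B)
  Step 4: a B B  =>  a B B B   (applied B -> B B)
  Step 5: a B B B  =>  a b B B   (applied B -> b)
  Step 6: a b B B  =>  a b B B B   (applied B -> B B)
  Step 7: a b B B B  =>  a b b B B   (applied B -> b)
  Step 8: a b b B B  =>  a b b b B   (applied B -> b)
  Step 9: a b b b B  =>  a b b b b   (applied B -> b)
Final yield: a b b b b
Total rewrite steps: 9

9


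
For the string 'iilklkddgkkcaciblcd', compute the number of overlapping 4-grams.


String 'iilklkddgkkcaciblcd' has length L = 19.
Number of overlapping n-grams = L - n + 1
Substituting: 19 - 4 + 1 = 16

16


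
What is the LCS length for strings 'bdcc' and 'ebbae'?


DP table for LCS of 'bdcc' and 'ebbae':
       e  b  b  a  e
    0  0  0  0  0  0
  b 0  0  1  1  1  1
  d 0  0  1  1  1  1
  c 0  0  1  1  1  1
  c 0  0  1  1  1  1
LCS: 'b'
LCS length = 1

1


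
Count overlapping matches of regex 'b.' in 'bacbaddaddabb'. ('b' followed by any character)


Pattern: b. means 'b' followed by any character.
Scanning 'bacbaddaddabb' position-by-position:
  Pos 0: window 'ba' -> MATCH
  Pos 1: window 'ac' -> no
  Pos 2: window 'cb' -> no
  Pos 3: window 'ba' -> MATCH
  Pos 4: window 'ad' -> no
  Pos 5: window 'dd' -> no
  Pos 6: window 'da' -> no
  Pos 7: window 'ad' -> no
  Pos 8: window 'dd' -> no
  Pos 9: window 'da' -> no
  Pos 10: window 'ab' -> no
  Pos 11: window 'bb' -> MATCH
  Pos 12: window 'b' -> no
Total matches: 3

3


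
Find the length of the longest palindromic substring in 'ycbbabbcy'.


Scanning 'ycbbabbcy' for palindromic substrings.
Substring at positions 0-8: 'ycbbabbcy'.
Check: reverse('ycbbabbcy') = 'ycbbabbcy' -> palindrome confirmed.
No longer palindromic substring exists; longest length = 9

9


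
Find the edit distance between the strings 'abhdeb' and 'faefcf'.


Building DP table for s1='abhdeb' (len 6) and s2='faefcf' (len 6):
       f  a  e  f  c  f
    0  1  2  3  4  5  6
  a 1  1  1  2  3  4  5
  b 2  2  2  2  3  4  5
  h 3  3  3  3  3  4  5
  d 4  4  4  4  4  4  5
  e 5  5  5  4  5  5  5
  b 6  6  6  5  5  6  6
Edit distance = dp[6][6] = 6

6


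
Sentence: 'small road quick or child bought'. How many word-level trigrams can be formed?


Word trigrams from [6] words:
  Trigram 1: (small road quick)
  Trigram 2: (road quick or)
  Trigram 3: (quick or child)
  Trigram 4: (or child bought)
Total word trigrams: 6 - 2 = 4

4


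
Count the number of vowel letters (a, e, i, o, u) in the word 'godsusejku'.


Scanning each character of 'godsusejku':
  Position 1: 'g' -> consonant (running count: 0)
  Position 2: 'o' -> vowel (running count: 1)
  Position 3: 'd' -> consonant (running count: 1)
  Position 4: 's' -> consonant (running count: 1)
  Position 5: 'u' -> vowel (running count: 2)
  Position 6: 's' -> consonant (running count: 2)
  Position 7: 'e' -> vowel (running count: 3)
  Position 8: 'j' -> consonant (running count: 3)
  Position 9: 'k' -> consonant (running count: 3)
  Position 10: 'u' -> vowel (running count: 4)
Total vowels: 4

4


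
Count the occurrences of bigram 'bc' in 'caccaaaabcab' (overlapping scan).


Scanning 'caccaaaabcab' for bigram 'bc':
  Position 0: 'ca' -> no
  Position 1: 'ac' -> no
  Position 2: 'cc' -> no
  Position 3: 'ca' -> no
  Position 4: 'aa' -> no
  Position 5: 'aa' -> no
  Position 6: 'aa' -> no
  Position 7: 'ab' -> no
  Position 8: 'bc' -> MATCH
  Position 9: 'ca' -> no
  Position 10: 'ab' -> no
Total matches: 1

1


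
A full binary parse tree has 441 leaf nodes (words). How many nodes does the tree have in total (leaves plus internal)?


Leaf nodes (terminals): 441
Internal nodes = n - 1 = 441 - 1 = 440
Total = leaves + internal = 441 + 440 = 881

881


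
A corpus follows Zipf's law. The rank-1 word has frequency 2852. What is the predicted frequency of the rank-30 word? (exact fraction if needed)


Zipf's law: freq(rank) = f1 / rank
f1 = 2852, rank = 30
freq = 2852 / 30
GCD(2852, 30) = 2
Simplified: 1426/15

1426/15


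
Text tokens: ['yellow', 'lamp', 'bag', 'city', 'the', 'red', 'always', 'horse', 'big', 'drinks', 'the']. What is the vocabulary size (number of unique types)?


Listing all tokens and tracking unique types:
  Token 1: 'yellow' -> NEW (unique so far: 1)
  Token 2: 'lamp' -> NEW (unique so far: 2)
  Token 3: 'bag' -> NEW (unique so far: 3)
  Token 4: 'city' -> NEW (unique so far: 4)
  Token 5: 'the' -> NEW (unique so far: 5)
  Token 6: 'red' -> NEW (unique so far: 6)
  Token 7: 'always' -> NEW (unique so far: 7)
  Token 8: 'horse' -> NEW (unique so far: 8)
  Token 9: 'big' -> NEW (unique so far: 9)
  Token 10: 'drinks' -> NEW (unique so far: 10)
  Token 11: 'the' -> duplicate (unique so far: 10)
Unique types: ('always', 'bag', 'big', 'city', 'drinks', 'horse', 'lamp', 'red', 'the', 'yellow')
Vocabulary size: 10

10


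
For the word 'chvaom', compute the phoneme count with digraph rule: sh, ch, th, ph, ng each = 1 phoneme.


Parsing 'chvaom' greedily, digraphs first:
  'ch' -> digraph (1 consonant phoneme) (phonemes so far: 1)
  'v' -> consonant phoneme (phonemes so far: 2)
  'a' -> vowel phoneme (phonemes so far: 3)
  'o' -> vowel phoneme (phonemes so far: 4)
  'm' -> consonant phoneme (phonemes so far: 5)
Total phonemes: 5

5


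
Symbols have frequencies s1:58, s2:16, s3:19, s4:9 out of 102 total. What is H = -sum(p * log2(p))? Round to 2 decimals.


Computing entropy H = -sum(p_i * log2(p_i)):
  s1: p = 58/102 = 0.5686, -p*log2(p) = 0.4631
  s2: p = 16/102 = 0.1569, -p*log2(p) = 0.4192
  s3: p = 19/102 = 0.1863, -p*log2(p) = 0.4516
  s4: p = 9/102 = 0.0882, -p*log2(p) = 0.3090
H = sum of terms = 1.6429
Rounded to 2 decimals: 1.64

1.64


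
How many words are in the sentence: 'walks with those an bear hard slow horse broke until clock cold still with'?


Counting words by splitting on spaces:
  Word 1: 'walks'
  Word 2: 'with'
  Word 3: 'those'
  Word 4: 'an'
  Word 5: 'bear'
  Word 6: 'hard'
  Word 7: 'slow'
  Word 8: 'horse'
  Word 9: 'broke'
  Word 10: 'until'
  Word 11: 'clock'
  Word 12: 'cold'
  Word 13: 'still'
  Word 14: 'with'
Total words: 14

14


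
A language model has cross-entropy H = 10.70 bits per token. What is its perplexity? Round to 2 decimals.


Perplexity formula: PP = 2^H
H = 10.70
PP = 2^10.70
Decompose: 2^10.70 = 2^10 * 2^0.70
2^10 = 1024, 2^0.70 ~ 1.6245048
PP ~ 1024 * 1.6245048 = 1663.4929152
Rounded to 2 decimals: 1663.49

1663.49


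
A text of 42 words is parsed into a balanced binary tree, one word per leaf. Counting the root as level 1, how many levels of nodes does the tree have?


In a balanced binary tree with n leaves the deepest leaf is ceil(log2(n)) edges below the root,
so counting node levels inclusive of root and leaves gives ceil(log2(n)) + 1 levels.
log2(42) = 5.3923
ceil(5.3923) = 6
levels = 6 + 1 = 7

7


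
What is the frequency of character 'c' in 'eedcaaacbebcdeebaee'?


Scanning 'eedcaaacbebcdeebaee' for 'c':
  Position 3: 'c' -> MATCH (count: 1)
  Position 7: 'c' -> MATCH (count: 2)
  Position 11: 'c' -> MATCH (count: 3)
Total occurrences of 'c': 3

3


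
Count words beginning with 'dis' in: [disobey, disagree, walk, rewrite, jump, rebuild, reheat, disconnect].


Checking each word for prefix 'dis':
  'disobey' -> YES, starts with 'dis' (count: 1)
  'disagree' -> YES, starts with 'dis' (count: 2)
  'walk' -> no (count: 2)
  'rewrite' -> no (count: 2)
  'jump' -> no (count: 2)
  'rebuild' -> no (count: 2)
  'reheat' -> no (count: 2)
  'disconnect' -> YES, starts with 'dis' (count: 3)
Total with prefix 'dis': 3

3


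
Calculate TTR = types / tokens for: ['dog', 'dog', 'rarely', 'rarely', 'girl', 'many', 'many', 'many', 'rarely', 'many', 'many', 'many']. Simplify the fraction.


Tokens: 12
Unique types: ('dog', 'girl', 'many', 'rarely') = 4
TTR = 4/12
Simplify: divide both by 4 -> 1/3
TTR = 1/3

1/3


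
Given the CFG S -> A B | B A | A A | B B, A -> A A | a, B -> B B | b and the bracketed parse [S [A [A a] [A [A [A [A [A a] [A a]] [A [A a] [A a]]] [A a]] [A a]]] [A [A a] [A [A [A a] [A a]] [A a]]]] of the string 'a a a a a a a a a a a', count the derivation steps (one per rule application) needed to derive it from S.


Every bracketed nonterminal node [X ...] in the tree is produced by exactly one rule application.
Reading the tree off as a leftmost derivation:
  Step 1: S  =>  A A   (applied S -> A A)
  Step 2: A A  =>  A A A   (applied A -> A A)
  Step 3: A A A  =>  a A A   (applied A -> a)
  Step 4: a A A  =>  a A A A   (applied A -> A A)
  Step 5: a A A A  =>  a A A A A   (applied A -> A A)
  Step 6: a A A A A  =>  a A A A A A   (applied A -> A A)
  Step 7: a A A A A A  =>  a A A A A A A   (applied A -> A A)
  Step 8: a A A A A A A  =>  a a A A A A A   (applied A -> a)
  Step 9: a a A A A A A  =>  a a a A A A A   (applied A -> a)
  Step 10: a a a A A A A  =>  a a a A A A A A   (applied A -> A A)
  Step 11: a a a A A A A A  =>  a a a a A A A A   (applied A -> a)
  Step 12: a a a a A A A A  =>  a a a a a A A A   (applied A -> a)
  Step 13: a a a a a A A A  =>  a a a a a a A A   (applied A -> a)
  Step 14: a a a a a a A A  =>  a a a a a a a A   (applied A -> a)
  Step 15: a a a a a a a A  =>  a a a a a a a A A   (applied A -> A A)
  Step 16: a a a a a a a A A  =>  a a a a a a a a A   (applied A -> a)
  Step 17: a a a a a a a a A  =>  a a a a a a a a A A   (applied A -> A A)
  Step 18: a a a a a a a a A A  =>  a a a a a a a a A A A   (applied A -> A A)
  Step 19: a a a a a a a a A A A  =>  a a a a a a a a a A A   (applied A -> a)
  Step 20: a a a a a a a a a A A  =>  a a a a a a a a a a A   (applied A -> a)
  Step 21: a a a a a a a a a a A  =>  a a a a a a a a a a a   (applied A -> a)
Final yield: a a a a a a a a a a a
Total rewrite steps: 21

21


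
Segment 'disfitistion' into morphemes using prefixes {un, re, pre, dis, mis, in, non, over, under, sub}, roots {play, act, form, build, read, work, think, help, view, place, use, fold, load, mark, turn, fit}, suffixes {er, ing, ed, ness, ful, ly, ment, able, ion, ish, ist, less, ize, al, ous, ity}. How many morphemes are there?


Segmenting 'disfitistion' against the inventory:
  'dis' -> prefix (morpheme 1)
  'fit' -> root (morpheme 2)
  'ist' -> suffix (morpheme 3)
  'ion' -> suffix (morpheme 4)
Total morphemes: 4

4


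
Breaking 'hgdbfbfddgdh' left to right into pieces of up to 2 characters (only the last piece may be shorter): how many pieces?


'hgdbfbfddgdh' has 12 characters.
Chunking with max size 2:
  Chunk 1: 'hg' (positions 0-1)
  Chunk 2: 'db' (positions 2-3)
  Chunk 3: 'fb' (positions 4-5)
  Chunk 4: 'fd' (positions 6-7)
  Chunk 5: 'dg' (positions 8-9)
  Chunk 6: 'dh' (positions 10-11)
Total chunks: ceil(12 / 2) = 6

6


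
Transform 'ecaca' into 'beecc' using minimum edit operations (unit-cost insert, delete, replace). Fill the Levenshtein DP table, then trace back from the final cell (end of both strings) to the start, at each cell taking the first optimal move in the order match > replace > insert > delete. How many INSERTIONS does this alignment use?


Edit distance = 4. Backtracking from cell (5, 5) with preference match > replace > insert > delete,
then listing the resulting alignment 'ecaca' -> 'beecc' left to right:
  Step 1: replace e->b
  Step 2: replace c->e
  Step 3: replace a->e
  Step 4: keep 'c'
  Step 5: replace a->c
Total insertions: 0

0


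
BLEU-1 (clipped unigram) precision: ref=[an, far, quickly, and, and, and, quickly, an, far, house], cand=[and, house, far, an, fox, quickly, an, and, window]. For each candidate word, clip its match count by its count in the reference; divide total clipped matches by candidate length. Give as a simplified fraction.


Reference word counts: {'an': 2, 'and': 3, 'far': 2, 'house': 1, 'quickly': 2}
Checking each candidate word (with clipping):
  'and' -> in reference (ref count 3, used 1/3) -> match (matches: 1)
  'house' -> in reference (ref count 1, used 1/1) -> match (matches: 2)
  'far' -> in reference (ref count 2, used 1/2) -> match (matches: 3)
  'an' -> in reference (ref count 2, used 1/2) -> match (matches: 4)
  'fox' -> not in reference -> no match (matches: 4)
  'quickly' -> in reference (ref count 2, used 1/2) -> match (matches: 5)
  'an' -> in reference (ref count 2, used 2/2) -> match (matches: 6)
  'and' -> in reference (ref count 3, used 2/3) -> match (matches: 7)
  'window' -> not in reference -> no match (matches: 7)
Clipped matches: 7, Candidate length: 9
Precision = 7/9

7/9


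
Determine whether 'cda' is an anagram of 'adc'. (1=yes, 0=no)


Sort characters of 'cda': 'acd'
Sort characters of 'adc': 'acd'
Sorted forms match -> they ARE anagrams
Result: 1

1


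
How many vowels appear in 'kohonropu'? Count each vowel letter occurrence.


Scanning each character of 'kohonropu':
  Position 1: 'k' -> consonant (running count: 0)
  Position 2: 'o' -> vowel (running count: 1)
  Position 3: 'h' -> consonant (running count: 1)
  Position 4: 'o' -> vowel (running count: 2)
  Position 5: 'n' -> consonant (running count: 2)
  Position 6: 'r' -> consonant (running count: 2)
  Position 7: 'o' -> vowel (running count: 3)
  Position 8: 'p' -> consonant (running count: 3)
  Position 9: 'u' -> vowel (running count: 4)
Total vowels: 4

4


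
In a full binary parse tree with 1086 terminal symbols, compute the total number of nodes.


Leaf nodes (terminals): 1086
Internal nodes = n - 1 = 1086 - 1 = 1085
Total = leaves + internal = 1086 + 1085 = 2171

2171


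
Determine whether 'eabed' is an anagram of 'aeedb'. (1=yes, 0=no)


Sort characters of 'eabed': 'abdee'
Sort characters of 'aeedb': 'abdee'
Sorted forms match -> they ARE anagrams
Result: 1

1


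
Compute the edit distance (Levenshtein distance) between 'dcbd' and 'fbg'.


Building DP table for s1='dcbd' (len 4) and s2='fbg' (len 3):
       f  b  g
    0  1  2  3
  d 1  1  2  3
  c 2  2  2  3
  b 3  3  2  3
  d 4  4  3  3
Edit distance = dp[4][3] = 3

3


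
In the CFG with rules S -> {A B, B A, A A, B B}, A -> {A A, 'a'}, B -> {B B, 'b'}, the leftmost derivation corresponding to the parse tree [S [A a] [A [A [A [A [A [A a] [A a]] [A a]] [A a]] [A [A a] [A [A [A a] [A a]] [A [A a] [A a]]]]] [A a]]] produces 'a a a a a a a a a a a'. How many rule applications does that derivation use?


Every bracketed nonterminal node [X ...] in the tree is produced by exactly one rule application.
Reading the tree off as a leftmost derivation:
  Step 1: S  =>  A A   (applied S -> A A)
  Step 2: A A  =>  a A   (applied A -> a)
  Step 3: a A  =>  a A A   (applied A -> A A)
  Step 4: a A A  =>  a A A A   (applied A -> A A)
  Step 5: a A A A  =>  a A A A A   (applied A -> A A)
  Step 6: a A A A A  =>  a A A A A A   (applied A -> A A)
  Step 7: a A A A A A  =>  a A A A A A A   (applied A -> A A)
  Step 8: a A A A A A A  =>  a a A A A A A   (applied A -> a)
  Step 9: a a A A A A A  =>  a a a A A A A   (applied A -> a)
  Step 10: a a a A A A A  =>  a a a a A A A   (applied A -> a)
  Step 11: a a a a A A A  =>  a a a a a A A   (applied A -> a)
  Step 12: a a a a a A A  =>  a a a a a A A A   (applied A -> A A)
  Step 13: a a a a a A A A  =>  a a a a a a A A   (applied A -> a)
  Step 14: a a a a a a A A  =>  a a a a a a A A A   (applied A -> A A)
  Step 15: a a a a a a A A A  =>  a a a a a a A A A A   (applied A -> A A)
  Step 16: a a a a a a A A A A  =>  a a a a a a a A A A   (applied A -> a)
  Step 17: a a a a a a a A A A  =>  a a a a a a a a A A   (applied A -> a)
  Step 18: a a a a a a a a A A  =>  a a a a a a a a A A A   (applied A -> A A)
  Step 19: a a a a a a a a A A A  =>  a a a a a a a a a A A   (applied A -> a)
  Step 20: a a a a a a a a a A A  =>  a a a a a a a a a a A   (applied A -> a)
  Step 21: a a a a a a a a a a A  =>  a a a a a a a a a a a   (applied A -> a)
Final yield: a a a a a a a a a a a
Total rewrite steps: 21

21


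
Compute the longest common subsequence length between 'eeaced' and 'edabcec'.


DP table for LCS of 'eeaced' and 'edabcec':
       e  d  a  b  c  e  c
    0  0  0  0  0  0  0  0
  e 0  1  1  1  1  1  1  1
  e 0  1  1  1  1  1  2  2
  a 0  1  1  2  2  2  2  2
  c 0  1  1  2  2  3  3  3
  e 0  1  1  2  2  3  4  4
  d 0  1  2  2  2  3  4  4
LCS: 'eace'
LCS length = 4

4


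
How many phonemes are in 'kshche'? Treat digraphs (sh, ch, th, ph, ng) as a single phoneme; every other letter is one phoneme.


Parsing 'kshche' greedily, digraphs first:
  'k' -> consonant phoneme (phonemes so far: 1)
  'sh' -> digraph (1 consonant phoneme) (phonemes so far: 2)
  'ch' -> digraph (1 consonant phoneme) (phonemes so far: 3)
  'e' -> vowel phoneme (phonemes so far: 4)
Total phonemes: 4

4


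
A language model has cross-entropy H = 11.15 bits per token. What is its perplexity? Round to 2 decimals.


Perplexity formula: PP = 2^H
H = 11.15
PP = 2^11.15
Decompose: 2^11.15 = 2^11 * 2^0.15
2^11 = 2048, 2^0.15 ~ 1.1095695
PP ~ 2048 * 1.1095695 = 2272.3983360
Rounded to 2 decimals: 2272.40

2272.40


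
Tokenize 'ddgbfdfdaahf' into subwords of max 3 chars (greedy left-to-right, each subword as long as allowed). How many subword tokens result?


'ddgbfdfdaahf' has 12 characters.
Chunking with max size 3:
  Chunk 1: 'ddg' (positions 0-2)
  Chunk 2: 'bfd' (positions 3-5)
  Chunk 3: 'fda' (positions 6-8)
  Chunk 4: 'ahf' (positions 9-11)
Total chunks: ceil(12 / 3) = 4

4


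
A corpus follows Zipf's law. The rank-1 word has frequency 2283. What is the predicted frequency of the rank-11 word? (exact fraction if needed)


Zipf's law: freq(rank) = f1 / rank
f1 = 2283, rank = 11
freq = 2283 / 11
GCD(2283, 11) = 1
Simplified: 2283/11

2283/11


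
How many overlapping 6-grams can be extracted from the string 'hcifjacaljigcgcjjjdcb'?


String 'hcifjacaljigcgcjjjdcb' has length L = 21.
Number of overlapping n-grams = L - n + 1
Substituting: 21 - 6 + 1 = 16

16


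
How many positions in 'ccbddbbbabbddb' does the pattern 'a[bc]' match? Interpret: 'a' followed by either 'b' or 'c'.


Pattern: a[bc] means 'a' followed by either 'b' or 'c'.
Scanning 'ccbddbbbabbddb' position-by-position:
  Pos 0: window 'cc' -> no
  Pos 1: window 'cb' -> no
  Pos 2: window 'bd' -> no
  Pos 3: window 'dd' -> no
  Pos 4: window 'db' -> no
  Pos 5: window 'bb' -> no
  Pos 6: window 'bb' -> no
  Pos 7: window 'ba' -> no
  Pos 8: window 'ab' -> MATCH
  Pos 9: window 'bb' -> no
  Pos 10: window 'bd' -> no
  Pos 11: window 'dd' -> no
  Pos 12: window 'db' -> no
  Pos 13: window 'b' -> no
Total matches: 1

1


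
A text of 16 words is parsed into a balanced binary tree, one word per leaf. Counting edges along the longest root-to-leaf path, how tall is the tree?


In a balanced binary tree with n leaves the deepest leaf is ceil(log2(n)) edges below the root.
log2(16) = 4.0000
ceil(4.0000) = 4
height (edges) = 4

4


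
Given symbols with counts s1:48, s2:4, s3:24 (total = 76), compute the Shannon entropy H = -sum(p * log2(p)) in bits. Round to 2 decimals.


Computing entropy H = -sum(p_i * log2(p_i)):
  s1: p = 48/76 = 0.6316, -p*log2(p) = 0.4187
  s2: p = 4/76 = 0.0526, -p*log2(p) = 0.2236
  s3: p = 24/76 = 0.3158, -p*log2(p) = 0.5251
H = sum of terms = 1.1674
Rounded to 2 decimals: 1.17

1.17


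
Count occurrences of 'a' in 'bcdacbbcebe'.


Scanning 'bcdacbbcebe' for 'a':
  Position 3: 'a' -> MATCH (count: 1)
Total occurrences of 'a': 1

1


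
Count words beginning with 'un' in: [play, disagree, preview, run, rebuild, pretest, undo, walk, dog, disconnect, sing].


Checking each word for prefix 'un':
  'play' -> no (count: 0)
  'disagree' -> no (count: 0)
  'preview' -> no (count: 0)
  'run' -> no (count: 0)
  'rebuild' -> no (count: 0)
  'pretest' -> no (count: 0)
  'undo' -> YES, starts with 'un' (count: 1)
  'walk' -> no (count: 1)
  'dog' -> no (count: 1)
  'disconnect' -> no (count: 1)
  'sing' -> no (count: 1)
Total with prefix 'un': 1

1


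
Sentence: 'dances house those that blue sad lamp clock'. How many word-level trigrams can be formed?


Word trigrams from [8] words:
  Trigram 1: (dances house those)
  Trigram 2: (house those that)
  Trigram 3: (those that blue)
  Trigram 4: (that blue sad)
  Trigram 5: (blue sad lamp)
  Trigram 6: (sad lamp clock)
Total word trigrams: 8 - 2 = 6

6


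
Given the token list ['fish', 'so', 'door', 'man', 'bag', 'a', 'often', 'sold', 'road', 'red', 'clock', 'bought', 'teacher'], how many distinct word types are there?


Listing all tokens and tracking unique types:
  Token 1: 'fish' -> NEW (unique so far: 1)
  Token 2: 'so' -> NEW (unique so far: 2)
  Token 3: 'door' -> NEW (unique so far: 3)
  Token 4: 'man' -> NEW (unique so far: 4)
  Token 5: 'bag' -> NEW (unique so far: 5)
  Token 6: 'a' -> NEW (unique so far: 6)
  Token 7: 'often' -> NEW (unique so far: 7)
  Token 8: 'sold' -> NEW (unique so far: 8)
  Token 9: 'road' -> NEW (unique so far: 9)
  Token 10: 'red' -> NEW (unique so far: 10)
  Token 11: 'clock' -> NEW (unique so far: 11)
  Token 12: 'bought' -> NEW (unique so far: 12)
  Token 13: 'teacher' -> NEW (unique so far: 13)
Unique types: ('a', 'bag', 'bought', 'clock', 'door', 'fish', 'man', 'often', 'red', 'road', 'so', 'sold', 'teacher')
Vocabulary size: 13

13


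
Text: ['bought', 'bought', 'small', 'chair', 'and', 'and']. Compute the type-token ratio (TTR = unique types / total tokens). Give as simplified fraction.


Tokens: 6
Unique types: ('and', 'bought', 'chair', 'small') = 4
TTR = 4/6
Simplify: divide both by 2 -> 2/3
TTR = 2/3

2/3


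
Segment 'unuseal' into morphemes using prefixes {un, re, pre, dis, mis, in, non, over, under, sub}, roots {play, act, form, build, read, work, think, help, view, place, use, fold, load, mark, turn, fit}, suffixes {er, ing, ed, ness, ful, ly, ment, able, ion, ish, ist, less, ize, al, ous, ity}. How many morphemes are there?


Segmenting 'unuseal' against the inventory:
  'un' -> prefix (morpheme 1)
  'use' -> root (morpheme 2)
  'al' -> suffix (morpheme 3)
Total morphemes: 3

3


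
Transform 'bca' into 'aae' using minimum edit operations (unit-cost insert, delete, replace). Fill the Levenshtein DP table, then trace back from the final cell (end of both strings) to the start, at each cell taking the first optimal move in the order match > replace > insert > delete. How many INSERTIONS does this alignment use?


Edit distance = 3. Backtracking from cell (3, 3) with preference match > replace > insert > delete,
then listing the resulting alignment 'bca' -> 'aae' left to right:
  Step 1: replace b->a
  Step 2: replace c->a
  Step 3: replace a->e
Total insertions: 0

0


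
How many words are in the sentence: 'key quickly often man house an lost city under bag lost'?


Counting words by splitting on spaces:
  Word 1: 'key'
  Word 2: 'quickly'
  Word 3: 'often'
  Word 4: 'man'
  Word 5: 'house'
  Word 6: 'an'
  Word 7: 'lost'
  Word 8: 'city'
  Word 9: 'under'
  Word 10: 'bag'
  Word 11: 'lost'
Total words: 11

11


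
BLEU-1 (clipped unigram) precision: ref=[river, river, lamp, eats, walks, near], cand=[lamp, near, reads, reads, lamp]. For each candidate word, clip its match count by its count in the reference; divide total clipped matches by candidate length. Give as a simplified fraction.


Reference word counts: {'eats': 1, 'lamp': 1, 'near': 1, 'river': 2, 'walks': 1}
Checking each candidate word (with clipping):
  'lamp' -> in reference (ref count 1, used 1/1) -> match (matches: 1)
  'near' -> in reference (ref count 1, used 1/1) -> match (matches: 2)
  'reads' -> not in reference -> no match (matches: 2)
  'reads' -> not in reference -> no match (matches: 2)
  'lamp' -> ref count 1 already used up (1/1) -> clipped, no match (matches: 2)
Clipped matches: 2, Candidate length: 5
Precision = 2/5

2/5


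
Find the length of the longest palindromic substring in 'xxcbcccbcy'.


Scanning 'xxcbcccbcy' for palindromic substrings.
Substring at positions 2-8: 'cbcccbc'.
Check: reverse('cbcccbc') = 'cbcccbc' -> palindrome confirmed.
Neighbouring characters ('x' / 'y') break symmetry, so it cannot extend further.
No longer palindromic substring exists; longest length = 7

7


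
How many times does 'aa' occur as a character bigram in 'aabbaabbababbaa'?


Scanning 'aabbaabbababbaa' for bigram 'aa':
  Position 0: 'aa' -> MATCH
  Position 1: 'ab' -> no
  Position 2: 'bb' -> no
  Position 3: 'ba' -> no
  Position 4: 'aa' -> MATCH
  Position 5: 'ab' -> no
  Position 6: 'bb' -> no
  Position 7: 'ba' -> no
  Position 8: 'ab' -> no
  Position 9: 'ba' -> no
  Position 10: 'ab' -> no
  Position 11: 'bb' -> no
  Position 12: 'ba' -> no
  Position 13: 'aa' -> MATCH
Total matches: 3

3


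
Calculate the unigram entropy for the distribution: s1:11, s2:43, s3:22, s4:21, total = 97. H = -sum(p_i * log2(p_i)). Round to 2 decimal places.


Computing entropy H = -sum(p_i * log2(p_i)):
  s1: p = 11/97 = 0.1134, -p*log2(p) = 0.3561
  s2: p = 43/97 = 0.4433, -p*log2(p) = 0.5203
  s3: p = 22/97 = 0.2268, -p*log2(p) = 0.4855
  s4: p = 21/97 = 0.2165, -p*log2(p) = 0.4779
H = sum of terms = 1.8398
Rounded to 2 decimals: 1.84

1.84


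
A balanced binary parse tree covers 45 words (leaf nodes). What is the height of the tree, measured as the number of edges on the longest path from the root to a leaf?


In a balanced binary tree with n leaves the deepest leaf is ceil(log2(n)) edges below the root.
log2(45) = 5.4919
ceil(5.4919) = 6
height (edges) = 6

6


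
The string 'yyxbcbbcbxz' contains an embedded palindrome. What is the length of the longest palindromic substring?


Scanning 'yyxbcbbcbxz' for palindromic substrings.
Substring at positions 2-9: 'xbcbbcbx'.
Check: reverse('xbcbbcbx') = 'xbcbbcbx' -> palindrome confirmed.
Neighbouring characters ('y' / 'z') break symmetry, so it cannot extend further.
No longer palindromic substring exists; longest length = 8

8


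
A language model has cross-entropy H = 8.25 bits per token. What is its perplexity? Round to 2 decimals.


Perplexity formula: PP = 2^H
H = 8.25
PP = 2^8.25
Decompose: 2^8.25 = 2^8 * 2^0.25
2^8 = 256, 2^0.25 ~ 1.1892071
PP ~ 256 * 1.1892071 = 304.4370176
Rounded to 2 decimals: 304.44

304.44


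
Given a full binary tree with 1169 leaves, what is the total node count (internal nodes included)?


Leaf nodes (terminals): 1169
Internal nodes = n - 1 = 1169 - 1 = 1168
Total = leaves + internal = 1169 + 1168 = 2337

2337


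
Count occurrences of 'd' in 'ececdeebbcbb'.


Scanning 'ececdeebbcbb' for 'd':
  Position 4: 'd' -> MATCH (count: 1)
Total occurrences of 'd': 1

1


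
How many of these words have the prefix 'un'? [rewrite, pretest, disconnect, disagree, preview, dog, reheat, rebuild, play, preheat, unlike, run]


Checking each word for prefix 'un':
  'rewrite' -> no (count: 0)
  'pretest' -> no (count: 0)
  'disconnect' -> no (count: 0)
  'disagree' -> no (count: 0)
  'preview' -> no (count: 0)
  'dog' -> no (count: 0)
  'reheat' -> no (count: 0)
  'rebuild' -> no (count: 0)
  'play' -> no (count: 0)
  'preheat' -> no (count: 0)
  'unlike' -> YES, starts with 'un' (count: 1)
  'run' -> no (count: 1)
Total with prefix 'un': 1

1
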